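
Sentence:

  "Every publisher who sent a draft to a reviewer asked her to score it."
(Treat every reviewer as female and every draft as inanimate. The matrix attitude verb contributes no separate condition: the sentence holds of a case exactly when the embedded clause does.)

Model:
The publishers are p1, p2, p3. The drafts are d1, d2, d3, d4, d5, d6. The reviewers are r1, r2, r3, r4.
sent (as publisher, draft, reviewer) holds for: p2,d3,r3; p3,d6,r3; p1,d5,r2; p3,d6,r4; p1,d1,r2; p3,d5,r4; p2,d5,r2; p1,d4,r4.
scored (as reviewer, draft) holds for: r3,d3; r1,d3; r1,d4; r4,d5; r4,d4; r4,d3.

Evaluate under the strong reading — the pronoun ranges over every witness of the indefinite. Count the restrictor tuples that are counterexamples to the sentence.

5

"her" takes "a reviewer" as antecedent and "it" takes "a draft"; both are donkey pronouns co-varying with the restrictor.
Strong reading: for every (p,d,r) with sent(p,d,r), scored(r,d).
Restrictor triples: (p1,d1,r2)→scored(r2,d1) ✗  (p1,d4,r4)→scored(r4,d4) ✓  (p1,d5,r2)→scored(r2,d5) ✗  (p2,d3,r3)→scored(r3,d3) ✓  (p2,d5,r2)→scored(r2,d5) ✗  (p3,d5,r4)→scored(r4,d5) ✓  (p3,d6,r3)→scored(r3,d6) ✗  (p3,d6,r4)→scored(r4,d6) ✗
Counterexamples (restrictor triples failing the scope): 5.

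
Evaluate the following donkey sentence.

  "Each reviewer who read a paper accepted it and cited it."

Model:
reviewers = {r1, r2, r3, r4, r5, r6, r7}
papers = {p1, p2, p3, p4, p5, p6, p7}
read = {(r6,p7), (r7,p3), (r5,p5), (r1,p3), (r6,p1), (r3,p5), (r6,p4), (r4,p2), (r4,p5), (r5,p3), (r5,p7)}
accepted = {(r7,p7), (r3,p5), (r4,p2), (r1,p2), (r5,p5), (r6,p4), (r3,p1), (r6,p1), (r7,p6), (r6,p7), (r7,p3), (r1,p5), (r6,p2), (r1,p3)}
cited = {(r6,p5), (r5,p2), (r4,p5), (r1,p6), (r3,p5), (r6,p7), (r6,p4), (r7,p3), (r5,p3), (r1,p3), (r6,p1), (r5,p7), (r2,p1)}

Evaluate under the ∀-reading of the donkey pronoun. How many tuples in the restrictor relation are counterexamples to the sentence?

"it" takes "a paper" as antecedent — a donkey pronoun bound across the clause boundary.
Strong reading: for every (r,p) with read(r,p), accepted(r,p) ∧ cited(r,p).
Restrictor pairs: (r1,p3) ✓  (r3,p5) ✓  (r4,p2) ✗  (r4,p5) ✗  (r5,p3) ✗  (r5,p5) ✗  (r5,p7) ✗  (r6,p1) ✓  (r6,p4) ✓  (r6,p7) ✓  (r7,p3) ✓
Counterexamples (restrictor pairs failing the scope): 5.

5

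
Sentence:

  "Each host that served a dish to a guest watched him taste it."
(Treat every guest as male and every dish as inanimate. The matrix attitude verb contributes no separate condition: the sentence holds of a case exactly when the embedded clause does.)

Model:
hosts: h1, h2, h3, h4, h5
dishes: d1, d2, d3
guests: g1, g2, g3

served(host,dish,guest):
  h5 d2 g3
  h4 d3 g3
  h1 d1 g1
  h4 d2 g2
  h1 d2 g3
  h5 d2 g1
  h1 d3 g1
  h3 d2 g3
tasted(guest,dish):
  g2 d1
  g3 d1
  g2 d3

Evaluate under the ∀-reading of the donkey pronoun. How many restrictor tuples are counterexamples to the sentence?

"him" takes "a guest" as antecedent and "it" takes "a dish"; both are donkey pronouns co-varying with the restrictor.
Strong reading: for every (h,d,g) with served(h,d,g), tasted(g,d).
Restrictor triples: (h1,d1,g1)→tasted(g1,d1) ✗  (h1,d2,g3)→tasted(g3,d2) ✗  (h1,d3,g1)→tasted(g1,d3) ✗  (h3,d2,g3)→tasted(g3,d2) ✗  (h4,d2,g2)→tasted(g2,d2) ✗  (h4,d3,g3)→tasted(g3,d3) ✗  (h5,d2,g1)→tasted(g1,d2) ✗  (h5,d2,g3)→tasted(g3,d2) ✗
Counterexamples (restrictor triples failing the scope): 8.

8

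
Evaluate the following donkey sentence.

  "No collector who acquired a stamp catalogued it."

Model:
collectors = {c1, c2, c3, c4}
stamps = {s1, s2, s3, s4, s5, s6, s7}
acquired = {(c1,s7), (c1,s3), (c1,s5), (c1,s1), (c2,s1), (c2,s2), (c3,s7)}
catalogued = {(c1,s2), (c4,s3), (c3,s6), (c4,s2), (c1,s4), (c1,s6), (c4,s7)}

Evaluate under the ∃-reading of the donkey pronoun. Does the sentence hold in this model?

"it" takes "a stamp" as antecedent — a donkey pronoun bound across the clause boundary.
Truth condition: for no (c,s) with acquired(c,s) does catalogued(c,s) hold.
Restrictor pairs — does the scope hold? (c1,s1):fails  (c1,s3):fails  (c1,s5):fails  (c1,s7):fails  (c2,s1):fails  (c2,s2):fails  (c3,s7):fails
Scope holds for no restrictor pair, so the sentence is true.

True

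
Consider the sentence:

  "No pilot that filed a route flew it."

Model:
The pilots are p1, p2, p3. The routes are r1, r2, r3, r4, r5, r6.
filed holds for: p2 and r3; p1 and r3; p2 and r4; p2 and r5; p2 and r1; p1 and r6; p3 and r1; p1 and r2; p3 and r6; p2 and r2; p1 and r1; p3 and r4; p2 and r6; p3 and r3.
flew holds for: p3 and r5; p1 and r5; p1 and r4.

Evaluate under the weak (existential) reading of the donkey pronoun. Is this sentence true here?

True

"it" takes "a route" as antecedent — a donkey pronoun bound across the clause boundary.
Truth condition: for no (p,r) with filed(p,r) does flew(p,r) hold.
Restrictor pairs — does the scope hold? (p1,r1):fails  (p1,r2):fails  (p1,r3):fails  (p1,r6):fails  (p2,r1):fails  (p2,r2):fails  (p2,r3):fails  (p2,r4):fails  (p2,r5):fails  (p2,r6):fails  (p3,r1):fails  (p3,r3):fails  (p3,r4):fails  (p3,r6):fails
Scope holds for no restrictor pair, so the sentence is true.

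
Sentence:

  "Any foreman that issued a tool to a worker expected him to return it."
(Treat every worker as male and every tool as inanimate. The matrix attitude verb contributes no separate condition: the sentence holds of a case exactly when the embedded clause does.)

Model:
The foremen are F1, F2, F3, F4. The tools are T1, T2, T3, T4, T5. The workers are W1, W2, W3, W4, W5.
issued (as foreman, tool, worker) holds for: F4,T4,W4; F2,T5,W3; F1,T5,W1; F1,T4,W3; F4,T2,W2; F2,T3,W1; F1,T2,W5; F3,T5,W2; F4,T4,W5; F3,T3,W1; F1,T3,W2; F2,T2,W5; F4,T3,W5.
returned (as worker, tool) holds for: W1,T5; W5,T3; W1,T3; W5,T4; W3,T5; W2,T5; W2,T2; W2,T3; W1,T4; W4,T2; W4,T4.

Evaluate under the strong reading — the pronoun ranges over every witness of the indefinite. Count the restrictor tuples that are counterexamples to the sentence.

"him" takes "a worker" as antecedent and "it" takes "a tool"; both are donkey pronouns co-varying with the restrictor.
Strong reading: for every (f,t,w) with issued(f,t,w), returned(w,t).
Restrictor triples: (F1,T2,W5)→returned(W5,T2) ✗  (F1,T3,W2)→returned(W2,T3) ✓  (F1,T4,W3)→returned(W3,T4) ✗  (F1,T5,W1)→returned(W1,T5) ✓  (F2,T2,W5)→returned(W5,T2) ✗  (F2,T3,W1)→returned(W1,T3) ✓  (F2,T5,W3)→returned(W3,T5) ✓  (F3,T3,W1)→returned(W1,T3) ✓  (F3,T5,W2)→returned(W2,T5) ✓  (F4,T2,W2)→returned(W2,T2) ✓  (F4,T3,W5)→returned(W5,T3) ✓  (F4,T4,W4)→returned(W4,T4) ✓  (F4,T4,W5)→returned(W5,T4) ✓
Counterexamples (restrictor triples failing the scope): 3.

3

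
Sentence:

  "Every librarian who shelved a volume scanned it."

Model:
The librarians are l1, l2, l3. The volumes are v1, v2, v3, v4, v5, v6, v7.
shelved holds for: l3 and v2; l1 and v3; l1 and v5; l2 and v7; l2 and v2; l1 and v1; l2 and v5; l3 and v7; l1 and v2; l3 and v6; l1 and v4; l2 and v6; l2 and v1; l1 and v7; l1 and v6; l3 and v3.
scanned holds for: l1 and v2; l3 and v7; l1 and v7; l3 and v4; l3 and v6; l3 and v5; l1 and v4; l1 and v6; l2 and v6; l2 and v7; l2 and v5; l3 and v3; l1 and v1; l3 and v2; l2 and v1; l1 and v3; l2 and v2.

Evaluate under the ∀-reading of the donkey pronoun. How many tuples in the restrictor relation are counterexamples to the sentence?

1

"it" takes "a volume" as antecedent — a donkey pronoun bound across the clause boundary.
Strong reading: for every (l,v) with shelved(l,v), scanned(l,v).
Restrictor pairs: (l1,v1) ✓  (l1,v2) ✓  (l1,v3) ✓  (l1,v4) ✓  (l1,v5) ✗  (l1,v6) ✓  (l1,v7) ✓  (l2,v1) ✓  (l2,v2) ✓  (l2,v5) ✓  (l2,v6) ✓  (l2,v7) ✓  (l3,v2) ✓  (l3,v3) ✓  (l3,v6) ✓  (l3,v7) ✓
Counterexamples (restrictor pairs failing the scope): 1.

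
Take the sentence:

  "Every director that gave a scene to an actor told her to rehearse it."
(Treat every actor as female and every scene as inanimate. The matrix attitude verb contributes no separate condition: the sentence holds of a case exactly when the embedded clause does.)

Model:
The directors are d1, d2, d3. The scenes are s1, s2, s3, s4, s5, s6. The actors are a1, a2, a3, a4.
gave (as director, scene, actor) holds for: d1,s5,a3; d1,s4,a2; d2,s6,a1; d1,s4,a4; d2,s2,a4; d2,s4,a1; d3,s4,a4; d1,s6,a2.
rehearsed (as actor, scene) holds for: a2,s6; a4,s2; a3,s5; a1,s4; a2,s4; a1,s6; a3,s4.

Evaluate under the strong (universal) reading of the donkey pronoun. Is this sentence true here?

"her" takes "an actor" as antecedent and "it" takes "a scene"; both are donkey pronouns co-varying with the restrictor.
Strong reading: for every (d,s,a) with gave(d,s,a), rehearsed(a,s).
Restrictor triples: (d1,s4,a2)→rehearsed(a2,s4) ✓  (d1,s4,a4)→rehearsed(a4,s4) ✗  (d1,s5,a3)→rehearsed(a3,s5) ✓  (d1,s6,a2)→rehearsed(a2,s6) ✓  (d2,s2,a4)→rehearsed(a4,s2) ✓  (d2,s4,a1)→rehearsed(a1,s4) ✓  (d2,s6,a1)→rehearsed(a1,s6) ✓  (d3,s4,a4)→rehearsed(a4,s4) ✗
Counterexample: (d1,s4,a4) — rehearsed(a4,s4) does not hold.

False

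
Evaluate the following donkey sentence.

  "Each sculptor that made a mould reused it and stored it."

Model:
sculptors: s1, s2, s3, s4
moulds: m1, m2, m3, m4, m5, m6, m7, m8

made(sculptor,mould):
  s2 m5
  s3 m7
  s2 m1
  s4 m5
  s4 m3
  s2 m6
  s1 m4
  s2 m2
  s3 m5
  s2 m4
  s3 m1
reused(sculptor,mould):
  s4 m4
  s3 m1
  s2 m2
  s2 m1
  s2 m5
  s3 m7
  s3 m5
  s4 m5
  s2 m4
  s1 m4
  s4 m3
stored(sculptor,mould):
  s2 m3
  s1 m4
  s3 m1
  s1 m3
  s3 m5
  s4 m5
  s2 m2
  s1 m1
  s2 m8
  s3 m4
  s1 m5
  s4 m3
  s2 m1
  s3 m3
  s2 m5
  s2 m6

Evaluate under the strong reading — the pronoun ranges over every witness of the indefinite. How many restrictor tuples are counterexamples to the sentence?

3

"it" takes "a mould" as antecedent — a donkey pronoun bound across the clause boundary.
Strong reading: for every (s,m) with made(s,m), reused(s,m) ∧ stored(s,m).
Restrictor pairs: (s1,m4) ✓  (s2,m1) ✓  (s2,m2) ✓  (s2,m4) ✗  (s2,m5) ✓  (s2,m6) ✗  (s3,m1) ✓  (s3,m5) ✓  (s3,m7) ✗  (s4,m3) ✓  (s4,m5) ✓
Counterexamples (restrictor pairs failing the scope): 3.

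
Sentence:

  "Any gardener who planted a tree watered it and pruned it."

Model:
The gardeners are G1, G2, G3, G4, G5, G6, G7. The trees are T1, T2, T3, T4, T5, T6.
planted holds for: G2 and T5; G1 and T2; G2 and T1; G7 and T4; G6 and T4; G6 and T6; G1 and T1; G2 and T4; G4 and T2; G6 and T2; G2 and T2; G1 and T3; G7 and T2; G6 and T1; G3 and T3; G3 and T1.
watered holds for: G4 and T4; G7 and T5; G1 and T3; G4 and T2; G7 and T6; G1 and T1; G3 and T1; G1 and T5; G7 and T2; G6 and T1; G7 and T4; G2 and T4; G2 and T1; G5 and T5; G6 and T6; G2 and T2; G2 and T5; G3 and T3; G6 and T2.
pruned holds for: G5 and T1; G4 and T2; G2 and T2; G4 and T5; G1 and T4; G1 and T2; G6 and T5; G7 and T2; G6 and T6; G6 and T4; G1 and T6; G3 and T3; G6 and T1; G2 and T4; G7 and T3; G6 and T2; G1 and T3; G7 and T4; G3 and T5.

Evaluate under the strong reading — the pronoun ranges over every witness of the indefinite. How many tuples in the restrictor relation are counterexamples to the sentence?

"it" takes "a tree" as antecedent — a donkey pronoun bound across the clause boundary.
Strong reading: for every (g,t) with planted(g,t), watered(g,t) ∧ pruned(g,t).
Restrictor pairs: (G1,T1) ✗  (G1,T2) ✗  (G1,T3) ✓  (G2,T1) ✗  (G2,T2) ✓  (G2,T4) ✓  (G2,T5) ✗  (G3,T1) ✗  (G3,T3) ✓  (G4,T2) ✓  (G6,T1) ✓  (G6,T2) ✓  (G6,T4) ✗  (G6,T6) ✓  (G7,T2) ✓  (G7,T4) ✓
Counterexamples (restrictor pairs failing the scope): 6.

6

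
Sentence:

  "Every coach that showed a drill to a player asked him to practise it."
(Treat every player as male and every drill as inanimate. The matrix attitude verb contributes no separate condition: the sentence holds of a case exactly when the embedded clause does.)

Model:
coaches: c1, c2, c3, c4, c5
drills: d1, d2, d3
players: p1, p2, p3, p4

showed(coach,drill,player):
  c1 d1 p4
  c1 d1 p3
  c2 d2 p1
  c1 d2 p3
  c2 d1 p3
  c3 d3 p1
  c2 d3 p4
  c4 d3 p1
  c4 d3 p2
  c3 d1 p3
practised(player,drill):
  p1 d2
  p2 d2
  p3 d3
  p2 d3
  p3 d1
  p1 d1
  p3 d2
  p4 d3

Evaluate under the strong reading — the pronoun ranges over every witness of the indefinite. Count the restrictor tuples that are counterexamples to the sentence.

3

"him" takes "a player" as antecedent and "it" takes "a drill"; both are donkey pronouns co-varying with the restrictor.
Strong reading: for every (c,d,p) with showed(c,d,p), practised(p,d).
Restrictor triples: (c1,d1,p3)→practised(p3,d1) ✓  (c1,d1,p4)→practised(p4,d1) ✗  (c1,d2,p3)→practised(p3,d2) ✓  (c2,d1,p3)→practised(p3,d1) ✓  (c2,d2,p1)→practised(p1,d2) ✓  (c2,d3,p4)→practised(p4,d3) ✓  (c3,d1,p3)→practised(p3,d1) ✓  (c3,d3,p1)→practised(p1,d3) ✗  (c4,d3,p1)→practised(p1,d3) ✗  (c4,d3,p2)→practised(p2,d3) ✓
Counterexamples (restrictor triples failing the scope): 3.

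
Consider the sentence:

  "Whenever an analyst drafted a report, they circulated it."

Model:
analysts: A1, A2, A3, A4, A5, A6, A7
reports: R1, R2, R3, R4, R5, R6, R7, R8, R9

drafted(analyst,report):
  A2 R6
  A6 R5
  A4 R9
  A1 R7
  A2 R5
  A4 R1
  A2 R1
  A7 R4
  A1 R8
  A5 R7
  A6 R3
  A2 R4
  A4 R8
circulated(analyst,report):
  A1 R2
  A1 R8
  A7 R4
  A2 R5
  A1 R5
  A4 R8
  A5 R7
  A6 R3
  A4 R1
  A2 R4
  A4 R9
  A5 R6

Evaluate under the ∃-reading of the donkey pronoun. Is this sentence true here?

True

"it" takes "a report" as antecedent — a donkey pronoun bound across the clause boundary.
Weak reading: every analyst a with some drafted-report has at least one drafted-report r such that circulated(a,r).
Per analyst: A1:✓  A2:✓  A4:✓  A5:✓  A6:✓  A7:✓
Every analyst in the restrictor has a witness.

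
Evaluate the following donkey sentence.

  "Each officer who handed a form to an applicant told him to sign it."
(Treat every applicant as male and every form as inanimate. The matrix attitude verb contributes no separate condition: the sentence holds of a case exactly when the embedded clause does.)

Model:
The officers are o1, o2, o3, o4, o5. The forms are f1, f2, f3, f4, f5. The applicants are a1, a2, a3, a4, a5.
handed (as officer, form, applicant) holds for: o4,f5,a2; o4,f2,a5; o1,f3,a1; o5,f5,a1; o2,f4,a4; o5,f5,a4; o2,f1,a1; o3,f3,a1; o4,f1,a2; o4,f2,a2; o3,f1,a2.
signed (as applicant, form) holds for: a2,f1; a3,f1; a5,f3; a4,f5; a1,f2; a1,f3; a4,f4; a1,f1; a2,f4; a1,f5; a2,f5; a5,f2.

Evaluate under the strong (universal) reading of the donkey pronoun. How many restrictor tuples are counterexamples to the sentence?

"him" takes "an applicant" as antecedent and "it" takes "a form"; both are donkey pronouns co-varying with the restrictor.
Strong reading: for every (o,f,a) with handed(o,f,a), signed(a,f).
Restrictor triples: (o1,f3,a1)→signed(a1,f3) ✓  (o2,f1,a1)→signed(a1,f1) ✓  (o2,f4,a4)→signed(a4,f4) ✓  (o3,f1,a2)→signed(a2,f1) ✓  (o3,f3,a1)→signed(a1,f3) ✓  (o4,f1,a2)→signed(a2,f1) ✓  (o4,f2,a2)→signed(a2,f2) ✗  (o4,f2,a5)→signed(a5,f2) ✓  (o4,f5,a2)→signed(a2,f5) ✓  (o5,f5,a1)→signed(a1,f5) ✓  (o5,f5,a4)→signed(a4,f5) ✓
Counterexamples (restrictor triples failing the scope): 1.

1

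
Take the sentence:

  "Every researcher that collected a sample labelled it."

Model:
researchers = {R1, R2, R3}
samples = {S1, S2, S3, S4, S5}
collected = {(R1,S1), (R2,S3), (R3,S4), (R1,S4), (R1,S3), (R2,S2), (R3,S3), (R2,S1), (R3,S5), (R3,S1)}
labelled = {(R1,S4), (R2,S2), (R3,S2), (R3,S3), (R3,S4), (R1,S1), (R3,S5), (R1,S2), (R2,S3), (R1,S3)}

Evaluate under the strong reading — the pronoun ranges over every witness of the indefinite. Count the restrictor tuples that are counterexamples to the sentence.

"it" takes "a sample" as antecedent — a donkey pronoun bound across the clause boundary.
Strong reading: for every (r,s) with collected(r,s), labelled(r,s).
Restrictor pairs: (R1,S1) ✓  (R1,S3) ✓  (R1,S4) ✓  (R2,S1) ✗  (R2,S2) ✓  (R2,S3) ✓  (R3,S1) ✗  (R3,S3) ✓  (R3,S4) ✓  (R3,S5) ✓
Counterexamples (restrictor pairs failing the scope): 2.

2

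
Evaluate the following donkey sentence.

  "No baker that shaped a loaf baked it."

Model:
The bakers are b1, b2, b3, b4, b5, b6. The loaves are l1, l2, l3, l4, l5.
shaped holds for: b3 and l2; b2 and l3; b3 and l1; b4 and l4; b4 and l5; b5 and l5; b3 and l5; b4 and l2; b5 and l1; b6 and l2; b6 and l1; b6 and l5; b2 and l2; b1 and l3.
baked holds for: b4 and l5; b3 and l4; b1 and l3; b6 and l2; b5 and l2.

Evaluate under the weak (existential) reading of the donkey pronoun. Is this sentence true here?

False

"it" takes "a loaf" as antecedent — a donkey pronoun bound across the clause boundary.
Truth condition: for no (b,l) with shaped(b,l) does baked(b,l) hold.
Restrictor pairs — does the scope hold? (b1,l3):holds  (b2,l2):fails  (b2,l3):fails  (b3,l1):fails  (b3,l2):fails  (b3,l5):fails  (b4,l2):fails  (b4,l4):fails  (b4,l5):holds  (b5,l1):fails  (b5,l5):fails  (b6,l1):fails  (b6,l2):holds  (b6,l5):fails
Scope holds for 3 pair(s), so the sentence is false.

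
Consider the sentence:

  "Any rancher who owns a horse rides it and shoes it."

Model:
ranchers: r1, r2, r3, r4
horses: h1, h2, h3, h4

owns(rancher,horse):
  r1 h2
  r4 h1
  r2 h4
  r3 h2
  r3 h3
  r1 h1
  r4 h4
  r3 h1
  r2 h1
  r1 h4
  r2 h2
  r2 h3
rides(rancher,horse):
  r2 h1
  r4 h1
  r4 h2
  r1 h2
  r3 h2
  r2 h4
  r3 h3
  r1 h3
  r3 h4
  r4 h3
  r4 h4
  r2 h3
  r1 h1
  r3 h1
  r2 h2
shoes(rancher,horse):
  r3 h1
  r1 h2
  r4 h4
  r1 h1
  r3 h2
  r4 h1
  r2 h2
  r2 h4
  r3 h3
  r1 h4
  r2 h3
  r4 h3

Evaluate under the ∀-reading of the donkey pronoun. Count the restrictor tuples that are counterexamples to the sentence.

"it" takes "a horse" as antecedent — a donkey pronoun bound across the clause boundary.
Strong reading: for every (r,h) with owns(r,h), rides(r,h) ∧ shoes(r,h).
Restrictor pairs: (r1,h1) ✓  (r1,h2) ✓  (r1,h4) ✗  (r2,h1) ✗  (r2,h2) ✓  (r2,h3) ✓  (r2,h4) ✓  (r3,h1) ✓  (r3,h2) ✓  (r3,h3) ✓  (r4,h1) ✓  (r4,h4) ✓
Counterexamples (restrictor pairs failing the scope): 2.

2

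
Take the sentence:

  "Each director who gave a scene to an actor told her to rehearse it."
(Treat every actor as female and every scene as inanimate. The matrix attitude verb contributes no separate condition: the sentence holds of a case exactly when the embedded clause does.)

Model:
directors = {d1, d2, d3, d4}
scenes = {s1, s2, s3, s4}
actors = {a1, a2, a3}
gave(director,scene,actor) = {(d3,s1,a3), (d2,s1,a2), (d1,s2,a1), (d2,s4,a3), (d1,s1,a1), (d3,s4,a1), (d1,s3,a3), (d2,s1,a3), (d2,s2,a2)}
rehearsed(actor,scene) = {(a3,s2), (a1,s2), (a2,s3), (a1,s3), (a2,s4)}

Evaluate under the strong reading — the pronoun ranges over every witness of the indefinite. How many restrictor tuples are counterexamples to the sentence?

8

"her" takes "an actor" as antecedent and "it" takes "a scene"; both are donkey pronouns co-varying with the restrictor.
Strong reading: for every (d,s,a) with gave(d,s,a), rehearsed(a,s).
Restrictor triples: (d1,s1,a1)→rehearsed(a1,s1) ✗  (d1,s2,a1)→rehearsed(a1,s2) ✓  (d1,s3,a3)→rehearsed(a3,s3) ✗  (d2,s1,a2)→rehearsed(a2,s1) ✗  (d2,s1,a3)→rehearsed(a3,s1) ✗  (d2,s2,a2)→rehearsed(a2,s2) ✗  (d2,s4,a3)→rehearsed(a3,s4) ✗  (d3,s1,a3)→rehearsed(a3,s1) ✗  (d3,s4,a1)→rehearsed(a1,s4) ✗
Counterexamples (restrictor triples failing the scope): 8.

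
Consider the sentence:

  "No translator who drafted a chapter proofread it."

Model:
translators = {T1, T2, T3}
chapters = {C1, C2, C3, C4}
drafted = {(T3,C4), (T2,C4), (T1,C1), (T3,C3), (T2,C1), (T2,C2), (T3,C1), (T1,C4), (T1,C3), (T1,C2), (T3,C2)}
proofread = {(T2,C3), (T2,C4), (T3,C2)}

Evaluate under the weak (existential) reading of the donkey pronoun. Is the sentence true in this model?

False

"it" takes "a chapter" as antecedent — a donkey pronoun bound across the clause boundary.
Truth condition: for no (t,c) with drafted(t,c) does proofread(t,c) hold.
Restrictor pairs — does the scope hold? (T1,C1):fails  (T1,C2):fails  (T1,C3):fails  (T1,C4):fails  (T2,C1):fails  (T2,C2):fails  (T2,C4):holds  (T3,C1):fails  (T3,C2):holds  (T3,C3):fails  (T3,C4):fails
Scope holds for 2 pair(s), so the sentence is false.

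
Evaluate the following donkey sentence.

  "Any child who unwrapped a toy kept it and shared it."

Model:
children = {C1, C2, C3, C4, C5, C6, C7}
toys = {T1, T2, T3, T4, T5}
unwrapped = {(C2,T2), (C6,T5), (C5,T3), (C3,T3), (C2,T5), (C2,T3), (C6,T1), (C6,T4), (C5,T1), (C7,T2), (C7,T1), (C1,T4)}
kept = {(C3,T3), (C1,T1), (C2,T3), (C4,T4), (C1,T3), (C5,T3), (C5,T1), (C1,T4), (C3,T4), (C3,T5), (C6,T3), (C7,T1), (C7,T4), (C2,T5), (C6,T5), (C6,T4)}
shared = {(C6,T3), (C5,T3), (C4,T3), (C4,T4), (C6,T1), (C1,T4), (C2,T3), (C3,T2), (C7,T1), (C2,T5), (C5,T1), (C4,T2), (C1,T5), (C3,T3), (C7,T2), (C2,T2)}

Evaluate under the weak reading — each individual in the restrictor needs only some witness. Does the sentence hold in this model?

"it" takes "a toy" as antecedent — a donkey pronoun bound across the clause boundary.
Weak reading: every child c with some unwrapped-toy has at least one unwrapped-toy t such that kept(c,t) ∧ shared(c,t).
Per child: C1:✓  C2:✓  C3:✓  C5:✓  C6:✗  C7:✓
C6 has no witness among its unwrapped-toys.

False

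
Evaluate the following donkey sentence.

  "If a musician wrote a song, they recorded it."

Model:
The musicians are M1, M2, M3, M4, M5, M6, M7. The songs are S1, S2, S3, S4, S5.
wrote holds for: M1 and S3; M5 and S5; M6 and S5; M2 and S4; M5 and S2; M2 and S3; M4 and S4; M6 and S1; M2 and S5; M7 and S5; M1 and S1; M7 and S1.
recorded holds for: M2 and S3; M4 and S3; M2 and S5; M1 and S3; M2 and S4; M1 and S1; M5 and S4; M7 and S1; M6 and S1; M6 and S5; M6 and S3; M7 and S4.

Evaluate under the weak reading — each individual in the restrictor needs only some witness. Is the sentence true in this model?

"it" takes "a song" as antecedent — a donkey pronoun bound across the clause boundary.
Weak reading: every musician m with some wrote-song has at least one wrote-song s such that recorded(m,s).
Per musician: M1:✓  M2:✓  M4:✗  M5:✗  M6:✓  M7:✓
M4 has no witness among its wrote-songs.

False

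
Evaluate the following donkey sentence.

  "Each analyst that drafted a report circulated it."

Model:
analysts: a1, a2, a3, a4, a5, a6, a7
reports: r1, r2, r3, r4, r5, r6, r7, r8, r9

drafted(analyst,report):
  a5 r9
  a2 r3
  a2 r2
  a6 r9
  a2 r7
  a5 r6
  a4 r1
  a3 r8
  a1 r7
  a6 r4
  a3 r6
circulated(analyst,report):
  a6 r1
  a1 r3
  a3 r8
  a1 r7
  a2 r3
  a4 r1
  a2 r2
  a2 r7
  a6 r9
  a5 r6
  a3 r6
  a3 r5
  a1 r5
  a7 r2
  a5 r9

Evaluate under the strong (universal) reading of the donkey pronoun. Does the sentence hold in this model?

"it" takes "a report" as antecedent — a donkey pronoun bound across the clause boundary.
Strong reading: for every (a,r) with drafted(a,r), circulated(a,r).
Restrictor pairs: (a1,r7) ✓  (a2,r2) ✓  (a2,r3) ✓  (a2,r7) ✓  (a3,r6) ✓  (a3,r8) ✓  (a4,r1) ✓  (a5,r6) ✓  (a5,r9) ✓  (a6,r4) ✗  (a6,r9) ✓
Counterexample: (a6,r4) is in drafted but fails the scope.

False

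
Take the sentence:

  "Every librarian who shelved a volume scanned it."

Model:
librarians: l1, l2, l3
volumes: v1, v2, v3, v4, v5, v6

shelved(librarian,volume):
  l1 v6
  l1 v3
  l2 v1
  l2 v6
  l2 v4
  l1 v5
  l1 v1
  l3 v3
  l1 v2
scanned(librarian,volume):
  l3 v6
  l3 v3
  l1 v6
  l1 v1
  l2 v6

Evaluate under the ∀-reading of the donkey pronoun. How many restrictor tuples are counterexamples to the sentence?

"it" takes "a volume" as antecedent — a donkey pronoun bound across the clause boundary.
Strong reading: for every (l,v) with shelved(l,v), scanned(l,v).
Restrictor pairs: (l1,v1) ✓  (l1,v2) ✗  (l1,v3) ✗  (l1,v5) ✗  (l1,v6) ✓  (l2,v1) ✗  (l2,v4) ✗  (l2,v6) ✓  (l3,v3) ✓
Counterexamples (restrictor pairs failing the scope): 5.

5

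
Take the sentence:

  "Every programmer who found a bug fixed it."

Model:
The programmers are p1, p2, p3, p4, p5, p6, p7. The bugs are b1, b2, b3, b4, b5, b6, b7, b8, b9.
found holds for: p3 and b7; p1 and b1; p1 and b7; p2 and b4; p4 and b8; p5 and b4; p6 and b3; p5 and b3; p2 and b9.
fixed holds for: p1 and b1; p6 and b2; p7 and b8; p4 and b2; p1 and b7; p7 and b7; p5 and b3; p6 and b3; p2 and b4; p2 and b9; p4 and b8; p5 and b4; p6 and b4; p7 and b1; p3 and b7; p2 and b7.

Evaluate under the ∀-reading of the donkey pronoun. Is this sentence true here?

"it" takes "a bug" as antecedent — a donkey pronoun bound across the clause boundary.
Strong reading: for every (p,b) with found(p,b), fixed(p,b).
Restrictor pairs: (p1,b1) ✓  (p1,b7) ✓  (p2,b4) ✓  (p2,b9) ✓  (p3,b7) ✓  (p4,b8) ✓  (p5,b3) ✓  (p5,b4) ✓  (p6,b3) ✓
Every restrictor pair satisfies the scope.

True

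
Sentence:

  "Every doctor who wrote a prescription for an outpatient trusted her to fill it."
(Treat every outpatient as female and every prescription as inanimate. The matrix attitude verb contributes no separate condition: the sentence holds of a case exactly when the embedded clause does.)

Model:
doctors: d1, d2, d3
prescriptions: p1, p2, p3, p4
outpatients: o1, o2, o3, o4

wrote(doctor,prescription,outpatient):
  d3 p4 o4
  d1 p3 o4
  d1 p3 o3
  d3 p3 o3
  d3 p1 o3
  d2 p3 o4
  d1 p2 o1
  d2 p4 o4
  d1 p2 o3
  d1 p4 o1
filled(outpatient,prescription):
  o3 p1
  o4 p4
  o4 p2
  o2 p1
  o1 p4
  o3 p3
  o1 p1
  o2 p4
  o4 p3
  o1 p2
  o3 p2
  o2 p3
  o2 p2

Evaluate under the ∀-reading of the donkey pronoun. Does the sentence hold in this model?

True

"her" takes "an outpatient" as antecedent and "it" takes "a prescription"; both are donkey pronouns co-varying with the restrictor.
Strong reading: for every (d,p,o) with wrote(d,p,o), filled(o,p).
Restrictor triples: (d1,p2,o1)→filled(o1,p2) ✓  (d1,p2,o3)→filled(o3,p2) ✓  (d1,p3,o3)→filled(o3,p3) ✓  (d1,p3,o4)→filled(o4,p3) ✓  (d1,p4,o1)→filled(o1,p4) ✓  (d2,p3,o4)→filled(o4,p3) ✓  (d2,p4,o4)→filled(o4,p4) ✓  (d3,p1,o3)→filled(o3,p1) ✓  (d3,p3,o3)→filled(o3,p3) ✓  (d3,p4,o4)→filled(o4,p4) ✓
Every restrictor triple satisfies the scope.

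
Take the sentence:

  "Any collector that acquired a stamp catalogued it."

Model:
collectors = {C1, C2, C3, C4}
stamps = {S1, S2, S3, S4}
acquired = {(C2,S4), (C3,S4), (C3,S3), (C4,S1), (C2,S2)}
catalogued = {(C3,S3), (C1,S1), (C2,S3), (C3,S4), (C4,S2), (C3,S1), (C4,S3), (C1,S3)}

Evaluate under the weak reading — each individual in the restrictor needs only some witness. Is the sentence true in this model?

False

"it" takes "a stamp" as antecedent — a donkey pronoun bound across the clause boundary.
Weak reading: every collector c with some acquired-stamp has at least one acquired-stamp s such that catalogued(c,s).
Per collector: C2:✗  C3:✓  C4:✗
C2 has no witness among its acquired-stamps.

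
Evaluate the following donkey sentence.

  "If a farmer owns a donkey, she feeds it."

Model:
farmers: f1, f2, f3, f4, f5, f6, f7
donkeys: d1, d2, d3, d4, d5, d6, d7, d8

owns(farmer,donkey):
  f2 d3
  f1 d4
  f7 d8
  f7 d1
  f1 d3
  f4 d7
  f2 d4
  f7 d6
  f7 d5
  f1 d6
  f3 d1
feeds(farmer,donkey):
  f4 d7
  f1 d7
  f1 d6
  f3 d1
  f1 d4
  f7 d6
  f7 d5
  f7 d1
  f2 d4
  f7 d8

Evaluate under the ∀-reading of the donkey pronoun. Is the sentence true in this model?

"it" takes "a donkey" as antecedent — a donkey pronoun bound across the clause boundary.
Strong reading: for every (f,d) with owns(f,d), feeds(f,d).
Restrictor pairs: (f1,d3) ✗  (f1,d4) ✓  (f1,d6) ✓  (f2,d3) ✗  (f2,d4) ✓  (f3,d1) ✓  (f4,d7) ✓  (f7,d1) ✓  (f7,d5) ✓  (f7,d6) ✓  (f7,d8) ✓
Counterexample: (f1,d3) is in owns but fails the scope.

False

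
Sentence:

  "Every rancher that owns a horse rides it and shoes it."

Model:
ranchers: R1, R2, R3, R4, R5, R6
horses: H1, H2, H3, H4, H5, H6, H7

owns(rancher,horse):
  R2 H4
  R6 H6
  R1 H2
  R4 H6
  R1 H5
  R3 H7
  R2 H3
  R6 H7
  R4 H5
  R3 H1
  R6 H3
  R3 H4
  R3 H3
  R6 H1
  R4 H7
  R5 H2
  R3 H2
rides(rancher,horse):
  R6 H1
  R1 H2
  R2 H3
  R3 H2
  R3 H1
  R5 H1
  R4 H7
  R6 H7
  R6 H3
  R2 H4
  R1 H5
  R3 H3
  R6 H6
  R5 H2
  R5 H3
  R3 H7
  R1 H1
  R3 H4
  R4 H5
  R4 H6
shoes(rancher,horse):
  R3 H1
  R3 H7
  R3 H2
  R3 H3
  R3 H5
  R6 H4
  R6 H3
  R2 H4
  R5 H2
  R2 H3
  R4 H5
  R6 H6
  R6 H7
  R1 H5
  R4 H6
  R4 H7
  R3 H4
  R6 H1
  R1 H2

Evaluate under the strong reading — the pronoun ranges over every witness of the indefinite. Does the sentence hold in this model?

"it" takes "a horse" as antecedent — a donkey pronoun bound across the clause boundary.
Strong reading: for every (r,h) with owns(r,h), rides(r,h) ∧ shoes(r,h).
Restrictor pairs: (R1,H2) ✓  (R1,H5) ✓  (R2,H3) ✓  (R2,H4) ✓  (R3,H1) ✓  (R3,H2) ✓  (R3,H3) ✓  (R3,H4) ✓  (R3,H7) ✓  (R4,H5) ✓  (R4,H6) ✓  (R4,H7) ✓  (R5,H2) ✓  (R6,H1) ✓  (R6,H3) ✓  (R6,H6) ✓  (R6,H7) ✓
Every restrictor pair satisfies the scope.

True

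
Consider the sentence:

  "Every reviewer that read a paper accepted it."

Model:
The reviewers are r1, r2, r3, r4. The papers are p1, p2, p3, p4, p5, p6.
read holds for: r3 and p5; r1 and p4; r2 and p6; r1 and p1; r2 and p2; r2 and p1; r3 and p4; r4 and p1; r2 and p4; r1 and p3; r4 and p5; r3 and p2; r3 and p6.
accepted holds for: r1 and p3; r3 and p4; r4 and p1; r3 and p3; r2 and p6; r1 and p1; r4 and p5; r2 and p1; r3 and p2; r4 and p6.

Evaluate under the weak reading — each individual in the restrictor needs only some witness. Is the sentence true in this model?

"it" takes "a paper" as antecedent — a donkey pronoun bound across the clause boundary.
Weak reading: every reviewer r with some read-paper has at least one read-paper p such that accepted(r,p).
Per reviewer: r1:✓  r2:✓  r3:✓  r4:✓
Every reviewer in the restrictor has a witness.

True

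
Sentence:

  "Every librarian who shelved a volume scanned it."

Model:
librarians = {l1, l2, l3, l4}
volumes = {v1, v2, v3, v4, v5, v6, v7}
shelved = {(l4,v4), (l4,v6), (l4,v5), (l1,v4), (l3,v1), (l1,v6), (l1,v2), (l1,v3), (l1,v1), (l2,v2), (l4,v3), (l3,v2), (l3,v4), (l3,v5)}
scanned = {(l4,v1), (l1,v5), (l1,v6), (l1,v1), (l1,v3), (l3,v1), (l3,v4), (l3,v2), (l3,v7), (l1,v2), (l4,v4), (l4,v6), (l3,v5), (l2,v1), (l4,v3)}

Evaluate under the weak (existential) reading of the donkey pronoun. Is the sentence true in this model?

"it" takes "a volume" as antecedent — a donkey pronoun bound across the clause boundary.
Weak reading: every librarian l with some shelved-volume has at least one shelved-volume v such that scanned(l,v).
Per librarian: l1:✓  l2:✗  l3:✓  l4:✓
l2 has no witness among its shelved-volumes.

False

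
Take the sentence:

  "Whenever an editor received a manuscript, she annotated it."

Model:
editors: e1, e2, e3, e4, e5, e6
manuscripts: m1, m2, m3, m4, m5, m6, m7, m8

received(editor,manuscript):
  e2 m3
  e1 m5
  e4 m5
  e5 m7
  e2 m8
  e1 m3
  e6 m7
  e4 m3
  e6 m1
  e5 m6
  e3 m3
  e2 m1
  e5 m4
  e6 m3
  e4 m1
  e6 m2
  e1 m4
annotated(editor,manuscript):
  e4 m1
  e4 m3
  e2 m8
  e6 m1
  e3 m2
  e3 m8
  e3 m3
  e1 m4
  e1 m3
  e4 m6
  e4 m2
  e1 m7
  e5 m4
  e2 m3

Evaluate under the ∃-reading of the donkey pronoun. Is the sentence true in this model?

True

"it" takes "a manuscript" as antecedent — a donkey pronoun bound across the clause boundary.
Weak reading: every editor e with some received-manuscript has at least one received-manuscript m such that annotated(e,m).
Per editor: e1:✓  e2:✓  e3:✓  e4:✓  e5:✓  e6:✓
Every editor in the restrictor has a witness.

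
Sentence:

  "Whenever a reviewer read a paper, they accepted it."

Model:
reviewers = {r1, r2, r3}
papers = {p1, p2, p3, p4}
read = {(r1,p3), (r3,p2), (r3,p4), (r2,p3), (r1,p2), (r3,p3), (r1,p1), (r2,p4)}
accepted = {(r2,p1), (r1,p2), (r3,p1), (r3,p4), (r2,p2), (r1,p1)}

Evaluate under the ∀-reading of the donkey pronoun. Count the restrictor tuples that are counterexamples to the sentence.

5

"it" takes "a paper" as antecedent — a donkey pronoun bound across the clause boundary.
Strong reading: for every (r,p) with read(r,p), accepted(r,p).
Restrictor pairs: (r1,p1) ✓  (r1,p2) ✓  (r1,p3) ✗  (r2,p3) ✗  (r2,p4) ✗  (r3,p2) ✗  (r3,p3) ✗  (r3,p4) ✓
Counterexamples (restrictor pairs failing the scope): 5.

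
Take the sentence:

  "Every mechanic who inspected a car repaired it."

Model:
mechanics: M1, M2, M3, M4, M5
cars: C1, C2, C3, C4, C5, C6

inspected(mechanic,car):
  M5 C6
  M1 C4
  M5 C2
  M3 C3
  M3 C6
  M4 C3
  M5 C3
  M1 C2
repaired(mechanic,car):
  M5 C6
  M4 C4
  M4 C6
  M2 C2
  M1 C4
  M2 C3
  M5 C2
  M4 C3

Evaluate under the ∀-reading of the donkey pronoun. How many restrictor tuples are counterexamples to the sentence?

4

"it" takes "a car" as antecedent — a donkey pronoun bound across the clause boundary.
Strong reading: for every (m,c) with inspected(m,c), repaired(m,c).
Restrictor pairs: (M1,C2) ✗  (M1,C4) ✓  (M3,C3) ✗  (M3,C6) ✗  (M4,C3) ✓  (M5,C2) ✓  (M5,C3) ✗  (M5,C6) ✓
Counterexamples (restrictor pairs failing the scope): 4.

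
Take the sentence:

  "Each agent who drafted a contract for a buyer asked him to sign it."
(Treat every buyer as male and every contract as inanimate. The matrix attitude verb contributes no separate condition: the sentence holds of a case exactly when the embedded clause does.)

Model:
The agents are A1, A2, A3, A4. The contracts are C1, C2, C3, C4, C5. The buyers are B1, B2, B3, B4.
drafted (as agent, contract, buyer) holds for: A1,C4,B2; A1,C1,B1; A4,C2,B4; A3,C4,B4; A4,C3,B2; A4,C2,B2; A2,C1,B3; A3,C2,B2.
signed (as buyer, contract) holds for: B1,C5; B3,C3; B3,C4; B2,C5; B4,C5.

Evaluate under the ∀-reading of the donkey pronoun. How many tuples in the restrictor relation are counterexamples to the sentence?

"him" takes "a buyer" as antecedent and "it" takes "a contract"; both are donkey pronouns co-varying with the restrictor.
Strong reading: for every (a,c,b) with drafted(a,c,b), signed(b,c).
Restrictor triples: (A1,C1,B1)→signed(B1,C1) ✗  (A1,C4,B2)→signed(B2,C4) ✗  (A2,C1,B3)→signed(B3,C1) ✗  (A3,C2,B2)→signed(B2,C2) ✗  (A3,C4,B4)→signed(B4,C4) ✗  (A4,C2,B2)→signed(B2,C2) ✗  (A4,C2,B4)→signed(B4,C2) ✗  (A4,C3,B2)→signed(B2,C3) ✗
Counterexamples (restrictor triples failing the scope): 8.

8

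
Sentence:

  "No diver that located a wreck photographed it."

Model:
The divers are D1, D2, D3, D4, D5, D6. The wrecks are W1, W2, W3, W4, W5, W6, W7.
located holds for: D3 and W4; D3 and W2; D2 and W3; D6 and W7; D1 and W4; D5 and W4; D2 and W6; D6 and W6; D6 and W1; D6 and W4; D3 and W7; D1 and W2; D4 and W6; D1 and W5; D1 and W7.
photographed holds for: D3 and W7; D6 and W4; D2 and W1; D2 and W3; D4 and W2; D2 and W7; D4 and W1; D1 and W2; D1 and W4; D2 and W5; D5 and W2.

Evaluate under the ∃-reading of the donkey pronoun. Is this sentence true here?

False

"it" takes "a wreck" as antecedent — a donkey pronoun bound across the clause boundary.
Truth condition: for no (d,w) with located(d,w) does photographed(d,w) hold.
Restrictor pairs — does the scope hold? (D1,W2):holds  (D1,W4):holds  (D1,W5):fails  (D1,W7):fails  (D2,W3):holds  (D2,W6):fails  (D3,W2):fails  (D3,W4):fails  (D3,W7):holds  (D4,W6):fails  (D5,W4):fails  (D6,W1):fails  (D6,W4):holds  (D6,W6):fails  (D6,W7):fails
Scope holds for 5 pair(s), so the sentence is false.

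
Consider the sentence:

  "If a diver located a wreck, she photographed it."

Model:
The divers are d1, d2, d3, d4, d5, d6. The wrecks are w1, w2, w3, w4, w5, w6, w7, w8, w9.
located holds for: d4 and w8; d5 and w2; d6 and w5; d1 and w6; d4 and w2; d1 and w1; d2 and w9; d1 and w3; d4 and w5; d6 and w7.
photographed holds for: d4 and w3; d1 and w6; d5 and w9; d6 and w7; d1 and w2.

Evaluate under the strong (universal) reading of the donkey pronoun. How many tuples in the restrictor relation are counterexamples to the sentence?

"it" takes "a wreck" as antecedent — a donkey pronoun bound across the clause boundary.
Strong reading: for every (d,w) with located(d,w), photographed(d,w).
Restrictor pairs: (d1,w1) ✗  (d1,w3) ✗  (d1,w6) ✓  (d2,w9) ✗  (d4,w2) ✗  (d4,w5) ✗  (d4,w8) ✗  (d5,w2) ✗  (d6,w5) ✗  (d6,w7) ✓
Counterexamples (restrictor pairs failing the scope): 8.

8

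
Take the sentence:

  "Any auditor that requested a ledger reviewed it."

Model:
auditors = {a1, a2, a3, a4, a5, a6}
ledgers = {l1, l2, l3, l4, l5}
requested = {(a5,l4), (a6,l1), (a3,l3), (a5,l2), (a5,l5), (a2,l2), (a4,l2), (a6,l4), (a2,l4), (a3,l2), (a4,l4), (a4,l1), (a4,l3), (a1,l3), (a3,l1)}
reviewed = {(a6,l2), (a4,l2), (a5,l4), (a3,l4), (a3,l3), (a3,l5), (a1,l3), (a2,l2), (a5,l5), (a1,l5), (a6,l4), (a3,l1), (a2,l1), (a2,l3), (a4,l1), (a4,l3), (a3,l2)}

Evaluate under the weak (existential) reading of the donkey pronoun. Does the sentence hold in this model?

True

"it" takes "a ledger" as antecedent — a donkey pronoun bound across the clause boundary.
Weak reading: every auditor a with some requested-ledger has at least one requested-ledger l such that reviewed(a,l).
Per auditor: a1:✓  a2:✓  a3:✓  a4:✓  a5:✓  a6:✓
Every auditor in the restrictor has a witness.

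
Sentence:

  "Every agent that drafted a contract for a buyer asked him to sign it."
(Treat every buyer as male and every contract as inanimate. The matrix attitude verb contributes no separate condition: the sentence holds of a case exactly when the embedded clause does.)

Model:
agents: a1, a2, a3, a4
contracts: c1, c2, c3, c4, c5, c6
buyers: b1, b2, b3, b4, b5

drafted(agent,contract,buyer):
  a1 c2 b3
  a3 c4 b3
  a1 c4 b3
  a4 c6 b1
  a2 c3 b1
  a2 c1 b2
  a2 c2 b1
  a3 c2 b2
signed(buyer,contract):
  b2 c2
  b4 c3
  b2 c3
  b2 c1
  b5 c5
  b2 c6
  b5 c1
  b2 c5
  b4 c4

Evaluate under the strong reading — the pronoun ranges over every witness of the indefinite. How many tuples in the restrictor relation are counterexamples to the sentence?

"him" takes "a buyer" as antecedent and "it" takes "a contract"; both are donkey pronouns co-varying with the restrictor.
Strong reading: for every (a,c,b) with drafted(a,c,b), signed(b,c).
Restrictor triples: (a1,c2,b3)→signed(b3,c2) ✗  (a1,c4,b3)→signed(b3,c4) ✗  (a2,c1,b2)→signed(b2,c1) ✓  (a2,c2,b1)→signed(b1,c2) ✗  (a2,c3,b1)→signed(b1,c3) ✗  (a3,c2,b2)→signed(b2,c2) ✓  (a3,c4,b3)→signed(b3,c4) ✗  (a4,c6,b1)→signed(b1,c6) ✗
Counterexamples (restrictor triples failing the scope): 6.

6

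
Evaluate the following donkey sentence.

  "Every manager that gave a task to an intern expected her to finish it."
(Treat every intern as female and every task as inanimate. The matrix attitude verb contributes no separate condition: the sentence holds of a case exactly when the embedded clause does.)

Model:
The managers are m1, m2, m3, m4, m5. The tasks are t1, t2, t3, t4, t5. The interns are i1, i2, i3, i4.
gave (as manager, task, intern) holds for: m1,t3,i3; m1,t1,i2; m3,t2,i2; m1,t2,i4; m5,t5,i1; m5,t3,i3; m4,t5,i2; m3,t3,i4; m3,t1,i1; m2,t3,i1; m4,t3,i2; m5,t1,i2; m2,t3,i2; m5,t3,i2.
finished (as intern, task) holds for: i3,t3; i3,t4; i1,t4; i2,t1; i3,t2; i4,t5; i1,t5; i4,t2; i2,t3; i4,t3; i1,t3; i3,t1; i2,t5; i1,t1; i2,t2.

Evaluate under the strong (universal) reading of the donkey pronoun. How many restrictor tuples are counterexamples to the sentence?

0

"her" takes "an intern" as antecedent and "it" takes "a task"; both are donkey pronouns co-varying with the restrictor.
Strong reading: for every (m,t,i) with gave(m,t,i), finished(i,t).
Restrictor triples: (m1,t1,i2)→finished(i2,t1) ✓  (m1,t2,i4)→finished(i4,t2) ✓  (m1,t3,i3)→finished(i3,t3) ✓  (m2,t3,i1)→finished(i1,t3) ✓  (m2,t3,i2)→finished(i2,t3) ✓  (m3,t1,i1)→finished(i1,t1) ✓  (m3,t2,i2)→finished(i2,t2) ✓  (m3,t3,i4)→finished(i4,t3) ✓  (m4,t3,i2)→finished(i2,t3) ✓  (m4,t5,i2)→finished(i2,t5) ✓  (m5,t1,i2)→finished(i2,t1) ✓  (m5,t3,i2)→finished(i2,t3) ✓  (m5,t3,i3)→finished(i3,t3) ✓  (m5,t5,i1)→finished(i1,t5) ✓
Counterexamples (restrictor triples failing the scope): 0.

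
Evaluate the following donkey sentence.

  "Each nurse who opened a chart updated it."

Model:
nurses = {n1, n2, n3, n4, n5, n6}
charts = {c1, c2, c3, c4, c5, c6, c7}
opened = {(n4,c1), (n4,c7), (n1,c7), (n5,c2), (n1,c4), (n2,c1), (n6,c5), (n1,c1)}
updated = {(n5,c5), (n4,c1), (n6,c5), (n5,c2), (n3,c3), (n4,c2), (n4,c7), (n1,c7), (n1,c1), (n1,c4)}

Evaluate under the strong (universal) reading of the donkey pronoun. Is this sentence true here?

"it" takes "a chart" as antecedent — a donkey pronoun bound across the clause boundary.
Strong reading: for every (n,c) with opened(n,c), updated(n,c).
Restrictor pairs: (n1,c1) ✓  (n1,c4) ✓  (n1,c7) ✓  (n2,c1) ✗  (n4,c1) ✓  (n4,c7) ✓  (n5,c2) ✓  (n6,c5) ✓
Counterexample: (n2,c1) is in opened but fails the scope.

False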